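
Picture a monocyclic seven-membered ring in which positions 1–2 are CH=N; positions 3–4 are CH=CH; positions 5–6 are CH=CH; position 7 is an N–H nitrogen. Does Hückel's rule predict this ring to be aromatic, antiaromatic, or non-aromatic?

Antiaromatic

All ring atoms are sp² and supply a p orbital to the ring (every atom in a ring double bond is sp² and brings one electron to the p orbital; the doubly-bonded nitrogens are pyridine-type — their lone pairs lie in the ring plane, leaving one electron in the p orbital; the pyrrole-type nitrogen donates its lone pair from the p orbital); the conjugation is uninterrupted.
Tallying contributions gives 3 × 2 = 6 from the double-bond units + 2 from the NH atom = 8.
8 is a 4n count (n = 2), so the planar conjugated ring is antiaromatic.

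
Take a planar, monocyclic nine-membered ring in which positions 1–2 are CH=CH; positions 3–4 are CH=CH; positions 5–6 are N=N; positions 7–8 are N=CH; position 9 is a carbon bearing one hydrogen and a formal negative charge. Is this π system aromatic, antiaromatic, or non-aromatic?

Aromatic

The p orbitals form a continuous loop: the double-bond atoms are sp², each contributing one p electron; the doubly-bonded nitrogens are pyridine-type — their lone pairs lie in the ring plane, leaving one electron in the p orbital; the carbanion's lone pair occupies the p orbital. The ring is fully conjugated.
Adding the contributions, 4 × 2 = 8 from the double-bond units + 2 from the CH(-) atom = 10.
Since 10 = 4·2 + 2, the ring meets the 4n+2 criterion.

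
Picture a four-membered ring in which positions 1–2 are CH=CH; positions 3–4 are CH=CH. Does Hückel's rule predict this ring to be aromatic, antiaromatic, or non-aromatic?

Antiaromatic

Check conjugation: the double-bond atoms are sp², each contributing one p electron — every position has a p orbital, so the cyclic π system is continuous.
Counting π electrons: 2 × 2 = 4 from the 2 double-bond units.
4 = 4(1); a planar, fully conjugated 4n system is antiaromatic.
(The species described is cyclobutadiene.)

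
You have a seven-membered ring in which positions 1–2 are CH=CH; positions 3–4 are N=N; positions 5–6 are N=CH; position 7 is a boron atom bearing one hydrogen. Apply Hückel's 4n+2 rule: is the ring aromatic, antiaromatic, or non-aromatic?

All ring atoms are sp² and supply a p orbital to the ring (the double-bond atoms are sp², each contributing one p electron; each =N– nitrogen is pyridine-type (lone pair in the sp² plane, one electron in the p orbital); the boron has an empty p orbital); the conjugation is uninterrupted.
Adding the contributions, 3 × 2 = 6 from the double-bond units + 0 from the BH atom = 6.
6 = 4(1) + 2, which satisfies Hückel's 4n+2 rule.

Aromatic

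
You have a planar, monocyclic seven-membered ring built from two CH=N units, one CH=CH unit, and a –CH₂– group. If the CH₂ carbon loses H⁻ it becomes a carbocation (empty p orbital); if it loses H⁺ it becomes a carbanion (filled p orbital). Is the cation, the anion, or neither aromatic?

Once that carbon is sp², every ring atom has a p orbital and both ions are fully conjugated.
Cation: 3 × 2 + 0 = 6 π electrons → 4(1)+2, aromatic.
Anion: 3 × 2 + 2 = 8 π electrons → 4(2), antiaromatic.

The cation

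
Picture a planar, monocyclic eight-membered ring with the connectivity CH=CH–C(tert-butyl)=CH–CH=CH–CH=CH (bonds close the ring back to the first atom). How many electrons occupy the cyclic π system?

Every ring atom contributes a p orbital perpendicular to the ring (each doubly-bonded ring atom is sp² with one p-orbital electron), so the π system is cyclic and fully conjugated.
π-electron count: 4 × 2 = 8 from the 4 double-bond units.

8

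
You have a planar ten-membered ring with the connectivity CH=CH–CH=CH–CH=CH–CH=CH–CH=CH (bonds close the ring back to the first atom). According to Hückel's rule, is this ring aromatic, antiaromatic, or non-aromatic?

Aromatic

The p orbitals form a continuous loop: the double-bond atoms are sp², each contributing one p electron. The ring is fully conjugated.
π-electron count: 5 × 2 = 10 from the 5 double-bond units.
10 = 4(2) + 2, which satisfies Hückel's 4n+2 rule.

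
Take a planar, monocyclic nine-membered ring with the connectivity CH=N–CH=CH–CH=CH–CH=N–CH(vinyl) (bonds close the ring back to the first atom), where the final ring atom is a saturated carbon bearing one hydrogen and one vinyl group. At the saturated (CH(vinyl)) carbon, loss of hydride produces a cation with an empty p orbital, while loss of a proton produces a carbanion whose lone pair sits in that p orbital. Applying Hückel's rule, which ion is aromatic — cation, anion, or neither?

Both ions have a continuous loop of p orbitals — each ring atom is sp².
Cation: 4 × 2 + 0 = 8 π electrons → 4(2), antiaromatic.
Anion: 4 × 2 + 2 = 10 π electrons → 4(2)+2, aromatic.

The anion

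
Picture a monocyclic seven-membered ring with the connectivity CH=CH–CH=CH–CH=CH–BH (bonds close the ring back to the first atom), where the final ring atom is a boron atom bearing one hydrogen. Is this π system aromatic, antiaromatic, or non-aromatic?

Aromatic

The p orbitals form a continuous loop: every atom in a ring double bond is sp² and brings one electron to the p orbital; the boron has an empty p orbital. The ring is fully conjugated.
Tallying contributions gives 3 × 2 = 6 from the double-bond units + 0 from the BH atom = 6.
Since 6 = 4·1 + 2, the ring meets the 4n+2 criterion.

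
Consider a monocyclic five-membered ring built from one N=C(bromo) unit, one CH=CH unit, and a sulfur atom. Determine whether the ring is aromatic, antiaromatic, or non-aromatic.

Aromatic

All ring atoms are sp² and supply a p orbital to the ring (every atom in a ring double bond is sp² and brings one electron to the p orbital; the doubly-bonded nitrogens are pyridine-type — their lone pairs lie in the ring plane, leaving one electron in the p orbital; the sulfur donates one lone pair from its p orbital); the conjugation is uninterrupted.
Adding the contributions, 2 × 2 = 4 from the double-bond units + 2 from the S atom = 6.
That gives a 4n+2 count (6, n = 1).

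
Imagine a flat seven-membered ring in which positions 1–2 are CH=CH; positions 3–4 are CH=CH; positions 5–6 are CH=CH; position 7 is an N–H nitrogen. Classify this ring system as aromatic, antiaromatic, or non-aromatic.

Antiaromatic

Every ring atom contributes a p orbital perpendicular to the ring (the double-bond atoms are sp², each contributing one p electron; the pyrrole-type nitrogen donates its lone pair from the p orbital), so the π system is cyclic and fully conjugated.
π-electron count: 3 × 2 = 6 from the double-bond units + 2 from the NH atom = 8.
A 4n π count (8, n = 2) in a planar conjugated ring means antiaromatic.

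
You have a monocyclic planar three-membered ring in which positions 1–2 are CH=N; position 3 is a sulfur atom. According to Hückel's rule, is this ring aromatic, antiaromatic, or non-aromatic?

Every ring atom contributes a p orbital perpendicular to the ring (the double-bond atoms are sp², each contributing one p electron; each =N– nitrogen is pyridine-type (lone pair in the sp² plane, one electron in the p orbital); the sulfur donates one lone pair from its p orbital), so the π system is cyclic and fully conjugated.
Adding the contributions, 1 × 2 = 2 from the double-bond unit + 2 from the S atom = 4.
4 = 4(1); a planar, fully conjugated 4n system is antiaromatic.

Antiaromatic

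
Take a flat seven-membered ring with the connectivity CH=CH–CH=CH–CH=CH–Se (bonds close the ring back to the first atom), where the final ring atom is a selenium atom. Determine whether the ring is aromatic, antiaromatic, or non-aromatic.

Antiaromatic

All ring atoms are sp² and supply a p orbital to the ring (the double-bond atoms are sp², each contributing one p electron; the selenium donates one lone pair from its p orbital); the conjugation is uninterrupted.
Adding the contributions, 3 × 2 = 6 from the double-bond units + 2 from the Se atom = 8.
With 8 = 4·2 π electrons, Hückel's rule classifies the planar ring as antiaromatic.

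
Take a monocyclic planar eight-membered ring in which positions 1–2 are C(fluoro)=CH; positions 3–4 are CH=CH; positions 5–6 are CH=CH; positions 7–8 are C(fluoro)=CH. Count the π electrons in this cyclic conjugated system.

8

The p orbitals form a continuous loop: the double-bond atoms are sp², each contributing one p electron. The ring is fully conjugated.
Tallying contributions gives 4 × 2 = 8 from the 4 double-bond units.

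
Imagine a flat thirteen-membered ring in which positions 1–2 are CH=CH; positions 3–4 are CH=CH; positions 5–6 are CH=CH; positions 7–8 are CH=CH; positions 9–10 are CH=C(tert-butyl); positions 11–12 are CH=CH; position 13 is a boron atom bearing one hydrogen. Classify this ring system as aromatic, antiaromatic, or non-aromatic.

Antiaromatic

The p orbitals form a continuous loop: the double-bond atoms are sp², each contributing one p electron; the boron has an empty p orbital. The ring is fully conjugated.
Counting π electrons: 6 × 2 = 12 from the double-bond units + 0 from the BH atom = 12.
A 4n π count (12, n = 3) in a planar conjugated ring means antiaromatic.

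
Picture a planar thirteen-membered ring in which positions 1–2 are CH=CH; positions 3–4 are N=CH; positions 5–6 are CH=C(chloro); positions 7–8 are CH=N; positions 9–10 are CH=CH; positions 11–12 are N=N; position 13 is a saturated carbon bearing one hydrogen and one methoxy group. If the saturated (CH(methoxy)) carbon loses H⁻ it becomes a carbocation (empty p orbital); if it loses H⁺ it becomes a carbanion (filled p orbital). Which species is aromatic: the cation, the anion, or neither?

The anion

In either ion the ring is fully conjugated: every atom, including the new sp² carbon, supplies a p orbital.
Cation: 6 × 2 + 0 = 12 π electrons → 4(3), antiaromatic.
Anion: 6 × 2 + 2 = 14 π electrons → 4(3)+2, aromatic.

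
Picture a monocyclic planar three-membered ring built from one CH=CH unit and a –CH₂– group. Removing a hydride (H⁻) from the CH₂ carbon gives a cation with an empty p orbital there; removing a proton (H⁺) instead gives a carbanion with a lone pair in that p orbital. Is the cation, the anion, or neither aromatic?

The cation

In either ion the ring is fully conjugated: every atom, including the new sp² carbon, supplies a p orbital.
Cation: 1 × 2 + 0 = 2 π electrons → 4(0)+2, aromatic.
Anion: 1 × 2 + 2 = 4 π electrons → 4(1), antiaromatic.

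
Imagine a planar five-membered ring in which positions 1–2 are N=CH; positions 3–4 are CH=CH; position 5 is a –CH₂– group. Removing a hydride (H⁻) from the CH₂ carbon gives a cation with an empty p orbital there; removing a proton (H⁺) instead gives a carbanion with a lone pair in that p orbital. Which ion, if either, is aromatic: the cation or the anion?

The anion

In either ion the ring is fully conjugated: every atom, including the new sp² carbon, supplies a p orbital.
Cation: 2 × 2 + 0 = 4 π electrons → 4(1), antiaromatic.
Anion: 2 × 2 + 2 = 6 π electrons → 4(1)+2, aromatic.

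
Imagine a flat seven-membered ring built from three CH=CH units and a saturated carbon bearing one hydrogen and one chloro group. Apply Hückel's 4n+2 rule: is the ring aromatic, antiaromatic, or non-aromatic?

Non-aromatic

Because that saturated carbon is sp³ and has no p orbital in the ring π system at the CH(chloro) position, the π system cannot extend all the way around the ring.
Without a continuous loop of overlapping p orbitals the Hückel electron count never comes into play.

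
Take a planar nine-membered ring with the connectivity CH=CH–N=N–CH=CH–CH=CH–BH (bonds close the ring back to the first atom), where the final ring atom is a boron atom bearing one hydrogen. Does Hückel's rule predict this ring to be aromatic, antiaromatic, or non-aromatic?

Antiaromatic

All ring atoms are sp² and supply a p orbital to the ring (every atom in a ring double bond is sp² and brings one electron to the p orbital; each =N– nitrogen is pyridine-type (lone pair in the sp² plane, one electron in the p orbital); the boron has an empty p orbital); the conjugation is uninterrupted.
Tallying contributions gives 4 × 2 = 8 from the double-bond units + 0 from the BH atom = 8.
8 = 4(2); a planar, fully conjugated 4n system is antiaromatic.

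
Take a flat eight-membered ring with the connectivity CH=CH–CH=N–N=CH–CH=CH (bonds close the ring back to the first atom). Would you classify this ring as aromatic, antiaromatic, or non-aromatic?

The p orbitals form a continuous loop: every atom in a ring double bond is sp² and brings one electron to the p orbital; each sp² =N– keeps its lone pair in-plane and puts one electron into the π system. The ring is fully conjugated.
Tallying contributions gives 4 × 2 = 8 from the 4 double-bond units.
8 is a 4n count (n = 2), so the planar conjugated ring is antiaromatic.

Antiaromatic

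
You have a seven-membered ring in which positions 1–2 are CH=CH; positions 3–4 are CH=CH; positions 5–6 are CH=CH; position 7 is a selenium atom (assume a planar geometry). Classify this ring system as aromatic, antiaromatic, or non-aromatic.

The p orbitals form a continuous loop: every atom in a ring double bond is sp² and brings one electron to the p orbital; the selenium donates one lone pair from its p orbital. The ring is fully conjugated.
Tallying contributions gives 3 × 2 = 6 from the double-bond units + 2 from the Se atom = 8.
8 = 4(2); a planar, fully conjugated 4n system is antiaromatic.

Antiaromatic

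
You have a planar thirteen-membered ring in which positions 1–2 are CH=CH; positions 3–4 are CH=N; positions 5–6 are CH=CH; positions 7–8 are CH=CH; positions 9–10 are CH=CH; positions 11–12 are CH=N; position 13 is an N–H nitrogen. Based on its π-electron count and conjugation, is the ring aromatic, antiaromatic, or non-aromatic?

Every ring atom contributes a p orbital perpendicular to the ring (the double-bond atoms are sp², each contributing one p electron; each sp² =N– keeps its lone pair in-plane and puts one electron into the π system; the pyrrole-type nitrogen donates its lone pair from the p orbital), so the π system is cyclic and fully conjugated.
Tallying contributions gives 6 × 2 = 12 from the double-bond units + 2 from the NH atom = 14.
14 = 4(3) + 2, which satisfies Hückel's 4n+2 rule.

Aromatic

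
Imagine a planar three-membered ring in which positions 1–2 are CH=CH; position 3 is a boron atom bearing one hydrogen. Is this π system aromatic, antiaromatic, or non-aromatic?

Aromatic

The p orbitals form a continuous loop: each doubly-bonded ring atom is sp² with one p-orbital electron; the boron has an empty p orbital. The ring is fully conjugated.
π-electron count: 1 × 2 = 2 from the double-bond unit + 0 from the BH atom = 2.
2 = 4(0) + 2, which satisfies Hückel's 4n+2 rule.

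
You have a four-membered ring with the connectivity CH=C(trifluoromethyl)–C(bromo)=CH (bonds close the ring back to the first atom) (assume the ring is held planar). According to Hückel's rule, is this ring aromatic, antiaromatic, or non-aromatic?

Every ring atom contributes a p orbital perpendicular to the ring (the double-bond atoms are sp², each contributing one p electron), so the π system is cyclic and fully conjugated.
Counting π electrons: 2 × 2 = 4 from the 2 double-bond units.
A 4n π count (4, n = 1) in a planar conjugated ring means antiaromatic.

Antiaromatic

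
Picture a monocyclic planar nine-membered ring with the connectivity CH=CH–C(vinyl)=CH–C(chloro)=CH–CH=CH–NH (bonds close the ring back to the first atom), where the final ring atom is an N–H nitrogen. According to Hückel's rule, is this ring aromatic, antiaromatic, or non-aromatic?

All ring atoms are sp² and supply a p orbital to the ring (the double-bond atoms are sp², each contributing one p electron; the pyrrole-type nitrogen donates its lone pair from the p orbital); the conjugation is uninterrupted.
Counting π electrons: 4 × 2 = 8 from the double-bond units + 2 from the NH atom = 10.
With 10 π electrons (n = 2), the Hückel 4n+2 condition holds.

Aromatic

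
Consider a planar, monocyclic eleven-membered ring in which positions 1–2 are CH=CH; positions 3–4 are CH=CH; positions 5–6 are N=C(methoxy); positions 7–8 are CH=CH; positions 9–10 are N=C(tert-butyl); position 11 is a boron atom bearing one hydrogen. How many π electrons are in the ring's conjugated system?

10

The p orbitals form a continuous loop: each doubly-bonded ring atom is sp² with one p-orbital electron; each =N– nitrogen is pyridine-type (lone pair in the sp² plane, one electron in the p orbital); the boron has an empty p orbital. The ring is fully conjugated.
Adding the contributions, 5 × 2 = 10 from the double-bond units + 0 from the BH atom = 10.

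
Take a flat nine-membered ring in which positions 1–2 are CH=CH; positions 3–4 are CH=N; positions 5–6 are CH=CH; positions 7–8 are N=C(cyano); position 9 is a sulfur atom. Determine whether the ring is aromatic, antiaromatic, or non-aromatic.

All ring atoms are sp² and supply a p orbital to the ring (the double-bond atoms are sp², each contributing one p electron; each =N– nitrogen is pyridine-type (lone pair in the sp² plane, one electron in the p orbital); the sulfur donates one lone pair from its p orbital); the conjugation is uninterrupted.
Counting π electrons: 4 × 2 = 8 from the double-bond units + 2 from the S atom = 10.
That gives a 4n+2 count (10, n = 2).

Aromatic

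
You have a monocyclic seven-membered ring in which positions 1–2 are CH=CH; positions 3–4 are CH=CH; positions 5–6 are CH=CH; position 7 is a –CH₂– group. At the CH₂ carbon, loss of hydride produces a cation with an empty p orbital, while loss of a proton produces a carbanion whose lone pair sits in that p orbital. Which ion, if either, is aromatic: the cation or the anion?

Both ions have a continuous loop of p orbitals — each ring atom is sp².
Cation: 3 × 2 + 0 = 6 π electrons → 4(1)+2, aromatic.
Anion: 3 × 2 + 2 = 8 π electrons → 4(2), antiaromatic.

The cation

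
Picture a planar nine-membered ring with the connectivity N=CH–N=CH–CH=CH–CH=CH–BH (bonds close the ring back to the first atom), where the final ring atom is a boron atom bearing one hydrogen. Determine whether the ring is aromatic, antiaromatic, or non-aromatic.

Antiaromatic

The p orbitals form a continuous loop: the double-bond atoms are sp², each contributing one p electron; each sp² =N– keeps its lone pair in-plane and puts one electron into the π system; the boron has an empty p orbital. The ring is fully conjugated.
Adding the contributions, 4 × 2 = 8 from the double-bond units + 0 from the BH atom = 8.
With 8 = 4·2 π electrons, Hückel's rule classifies the planar ring as antiaromatic.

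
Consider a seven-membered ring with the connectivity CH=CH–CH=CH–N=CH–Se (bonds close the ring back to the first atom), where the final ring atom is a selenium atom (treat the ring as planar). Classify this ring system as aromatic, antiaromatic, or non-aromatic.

Antiaromatic

The p orbitals form a continuous loop: each doubly-bonded ring atom is sp² with one p-orbital electron; each =N– nitrogen is pyridine-type (lone pair in the sp² plane, one electron in the p orbital); the selenium donates one lone pair from its p orbital. The ring is fully conjugated.
Adding the contributions, 3 × 2 = 6 from the double-bond units + 2 from the Se atom = 8.
8 is a 4n count (n = 2), so the planar conjugated ring is antiaromatic.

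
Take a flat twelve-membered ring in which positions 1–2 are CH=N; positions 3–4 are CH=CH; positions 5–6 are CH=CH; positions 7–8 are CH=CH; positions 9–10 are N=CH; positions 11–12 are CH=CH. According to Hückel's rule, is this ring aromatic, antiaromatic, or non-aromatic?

Antiaromatic

Check conjugation: the double-bond atoms are sp², each contributing one p electron; each sp² =N– keeps its lone pair in-plane and puts one electron into the π system — every position has a p orbital, so the cyclic π system is continuous.
Adding the contributions, 6 × 2 = 12 from the 6 double-bond units.
A 4n π count (12, n = 3) in a planar conjugated ring means antiaromatic.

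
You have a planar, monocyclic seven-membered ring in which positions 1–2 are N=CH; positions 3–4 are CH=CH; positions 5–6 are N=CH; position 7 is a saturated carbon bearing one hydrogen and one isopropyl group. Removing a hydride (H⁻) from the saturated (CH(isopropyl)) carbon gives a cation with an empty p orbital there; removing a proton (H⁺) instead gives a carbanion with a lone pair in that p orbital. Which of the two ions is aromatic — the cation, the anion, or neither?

The cation

In both ions every ring atom is sp² and contributes a p orbital, so both rings are fully conjugated.
Cation: 3 × 2 + 0 = 6 π electrons → 4(1)+2, aromatic.
Anion: 3 × 2 + 2 = 8 π electrons → 4(2), antiaromatic.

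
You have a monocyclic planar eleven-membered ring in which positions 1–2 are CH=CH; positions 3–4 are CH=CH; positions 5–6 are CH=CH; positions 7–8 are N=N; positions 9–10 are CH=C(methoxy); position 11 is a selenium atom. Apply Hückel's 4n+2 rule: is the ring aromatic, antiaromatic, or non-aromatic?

Every ring atom contributes a p orbital perpendicular to the ring (each doubly-bonded ring atom is sp² with one p-orbital electron; the doubly-bonded nitrogens are pyridine-type — their lone pairs lie in the ring plane, leaving one electron in the p orbital; the selenium donates one lone pair from its p orbital), so the π system is cyclic and fully conjugated.
Counting π electrons: 5 × 2 = 10 from the double-bond units + 2 from the Se atom = 12.
A 4n π count (12, n = 3) in a planar conjugated ring means antiaromatic.

Antiaromatic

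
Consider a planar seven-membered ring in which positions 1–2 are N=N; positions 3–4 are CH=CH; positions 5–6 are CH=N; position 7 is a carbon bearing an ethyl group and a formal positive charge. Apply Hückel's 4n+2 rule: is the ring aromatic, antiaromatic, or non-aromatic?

Aromatic

All ring atoms are sp² and supply a p orbital to the ring (each doubly-bonded ring atom is sp² with one p-orbital electron; each =N– nitrogen is pyridine-type (lone pair in the sp² plane, one electron in the p orbital); the carbocation has an empty p orbital); the conjugation is uninterrupted.
Counting π electrons: 3 × 2 = 6 from the double-bond units + 0 from the C(ethyl)(+) atom = 6.
Since 6 = 4·1 + 2, the ring meets the 4n+2 criterion.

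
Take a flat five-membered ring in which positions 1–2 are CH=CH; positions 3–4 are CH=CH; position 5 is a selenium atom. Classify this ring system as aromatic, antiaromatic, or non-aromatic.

Every ring atom contributes a p orbital perpendicular to the ring (each doubly-bonded ring atom is sp² with one p-orbital electron; the selenium donates one lone pair from its p orbital), so the π system is cyclic and fully conjugated.
π-electron count: 2 × 2 = 4 from the double-bond units + 2 from the Se atom = 6.
Since 6 = 4·1 + 2, the ring meets the 4n+2 criterion.
(This ring is selenophene.)

Aromatic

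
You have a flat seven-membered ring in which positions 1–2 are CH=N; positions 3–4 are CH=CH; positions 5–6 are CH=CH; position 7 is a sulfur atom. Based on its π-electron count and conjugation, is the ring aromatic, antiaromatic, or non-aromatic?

Antiaromatic

Every ring atom contributes a p orbital perpendicular to the ring (every atom in a ring double bond is sp² and brings one electron to the p orbital; the doubly-bonded nitrogens are pyridine-type — their lone pairs lie in the ring plane, leaving one electron in the p orbital; the sulfur donates one lone pair from its p orbital), so the π system is cyclic and fully conjugated.
Tallying contributions gives 3 × 2 = 6 from the double-bond units + 2 from the S atom = 8.
A 4n π count (8, n = 2) in a planar conjugated ring means antiaromatic.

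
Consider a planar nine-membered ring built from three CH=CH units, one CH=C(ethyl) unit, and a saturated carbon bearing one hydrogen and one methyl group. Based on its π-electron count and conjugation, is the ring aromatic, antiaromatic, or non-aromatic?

Non-aromatic

At the CH(methyl) position, that saturated carbon is sp³ and has no p orbital in the ring π system; the ring's p-orbital overlap is broken there.
Hückel's rule only applies to fully conjugated rings, so this one is simply non-aromatic.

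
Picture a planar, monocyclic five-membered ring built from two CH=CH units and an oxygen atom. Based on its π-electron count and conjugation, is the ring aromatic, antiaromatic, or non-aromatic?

Aromatic

Check conjugation: the double-bond atoms are sp², each contributing one p electron; the oxygen donates one lone pair from its p orbital — every position has a p orbital, so the cyclic π system is continuous.
Adding the contributions, 2 × 2 = 4 from the double-bond units + 2 from the O atom = 6.
With 6 π electrons (n = 1), the Hückel 4n+2 condition holds.
(The species described is furan.)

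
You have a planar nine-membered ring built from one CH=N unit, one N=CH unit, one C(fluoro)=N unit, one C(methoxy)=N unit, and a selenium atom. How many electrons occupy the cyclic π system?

10

The p orbitals form a continuous loop: each doubly-bonded ring atom is sp² with one p-orbital electron; each sp² =N– keeps its lone pair in-plane and puts one electron into the π system; the selenium donates one lone pair from its p orbital. The ring is fully conjugated.
π-electron count: 4 × 2 = 8 from the double-bond units + 2 from the Se atom = 10.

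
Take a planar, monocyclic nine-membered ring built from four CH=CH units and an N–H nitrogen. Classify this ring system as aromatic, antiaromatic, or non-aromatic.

All ring atoms are sp² and supply a p orbital to the ring (every atom in a ring double bond is sp² and brings one electron to the p orbital; the pyrrole-type nitrogen donates its lone pair from the p orbital); the conjugation is uninterrupted.
Adding the contributions, 4 × 2 = 8 from the double-bond units + 2 from the NH atom = 10.
With 10 π electrons (n = 2), the Hückel 4n+2 condition holds.

Aromatic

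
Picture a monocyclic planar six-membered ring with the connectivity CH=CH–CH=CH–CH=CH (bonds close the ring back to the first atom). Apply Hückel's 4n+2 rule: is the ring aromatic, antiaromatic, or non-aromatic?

All ring atoms are sp² and supply a p orbital to the ring (each doubly-bonded ring atom is sp² with one p-orbital electron); the conjugation is uninterrupted.
Counting π electrons: 3 × 2 = 6 from the 3 double-bond units.
That gives a 4n+2 count (6, n = 1).
(This ring is benzene.)

Aromatic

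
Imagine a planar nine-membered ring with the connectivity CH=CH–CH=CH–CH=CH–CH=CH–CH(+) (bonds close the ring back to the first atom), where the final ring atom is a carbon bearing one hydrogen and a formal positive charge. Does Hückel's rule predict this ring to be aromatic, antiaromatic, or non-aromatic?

Antiaromatic

All ring atoms are sp² and supply a p orbital to the ring (the double-bond atoms are sp², each contributing one p electron; the carbocation has an empty p orbital); the conjugation is uninterrupted.
Adding the contributions, 4 × 2 = 8 from the double-bond units + 0 from the CH(+) atom = 8.
8 = 4(2); a planar, fully conjugated 4n system is antiaromatic.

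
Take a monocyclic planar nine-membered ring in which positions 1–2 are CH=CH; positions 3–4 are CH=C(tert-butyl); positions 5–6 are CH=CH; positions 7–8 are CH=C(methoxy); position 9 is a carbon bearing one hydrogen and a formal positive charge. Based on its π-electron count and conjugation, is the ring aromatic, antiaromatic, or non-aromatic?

All ring atoms are sp² and supply a p orbital to the ring (each doubly-bonded ring atom is sp² with one p-orbital electron; the carbocation has an empty p orbital); the conjugation is uninterrupted.
Counting π electrons: 4 × 2 = 8 from the double-bond units + 0 from the CH(+) atom = 8.
8 = 4(2); a planar, fully conjugated 4n system is antiaromatic.

Antiaromatic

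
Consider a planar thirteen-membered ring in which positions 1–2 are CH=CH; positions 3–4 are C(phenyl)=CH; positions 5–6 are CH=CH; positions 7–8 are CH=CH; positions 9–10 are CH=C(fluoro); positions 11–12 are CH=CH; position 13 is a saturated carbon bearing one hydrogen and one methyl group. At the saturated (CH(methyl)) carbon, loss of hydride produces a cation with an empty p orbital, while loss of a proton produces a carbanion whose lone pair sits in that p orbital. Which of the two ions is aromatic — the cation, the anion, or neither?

The anion

Both ions have a continuous loop of p orbitals — each ring atom is sp².
Cation: 6 × 2 + 0 = 12 π electrons → 4(3), antiaromatic.
Anion: 6 × 2 + 2 = 14 π electrons → 4(3)+2, aromatic.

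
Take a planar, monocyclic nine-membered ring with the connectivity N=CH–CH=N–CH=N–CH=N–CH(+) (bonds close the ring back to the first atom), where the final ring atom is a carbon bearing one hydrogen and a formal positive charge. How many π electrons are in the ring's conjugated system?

All ring atoms are sp² and supply a p orbital to the ring (every atom in a ring double bond is sp² and brings one electron to the p orbital; the doubly-bonded nitrogens are pyridine-type — their lone pairs lie in the ring plane, leaving one electron in the p orbital; the carbocation has an empty p orbital); the conjugation is uninterrupted.
π-electron count: 4 × 2 = 8 from the double-bond units + 0 from the CH(+) atom = 8.

8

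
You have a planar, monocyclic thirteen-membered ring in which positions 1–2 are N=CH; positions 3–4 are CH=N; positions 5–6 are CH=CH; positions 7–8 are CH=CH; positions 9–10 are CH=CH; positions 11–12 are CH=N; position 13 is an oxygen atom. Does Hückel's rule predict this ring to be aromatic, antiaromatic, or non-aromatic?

Aromatic

Every ring atom contributes a p orbital perpendicular to the ring (the double-bond atoms are sp², each contributing one p electron; each =N– nitrogen is pyridine-type (lone pair in the sp² plane, one electron in the p orbital); the oxygen donates one lone pair from its p orbital), so the π system is cyclic and fully conjugated.
Counting π electrons: 6 × 2 = 12 from the double-bond units + 2 from the O atom = 14.
With 14 π electrons (n = 3), the Hückel 4n+2 condition holds.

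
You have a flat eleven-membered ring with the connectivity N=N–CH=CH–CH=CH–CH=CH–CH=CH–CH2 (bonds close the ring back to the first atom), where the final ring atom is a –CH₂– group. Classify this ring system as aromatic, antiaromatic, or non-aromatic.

The CH2 carbon is saturated: the tetrahedral CH₂ carbon is sp³ and has no p orbital in the ring π system. Conjugation is not continuous around the ring.
A ring that is not fully conjugated cannot be aromatic or antiaromatic regardless of its π-electron count.

Non-aromatic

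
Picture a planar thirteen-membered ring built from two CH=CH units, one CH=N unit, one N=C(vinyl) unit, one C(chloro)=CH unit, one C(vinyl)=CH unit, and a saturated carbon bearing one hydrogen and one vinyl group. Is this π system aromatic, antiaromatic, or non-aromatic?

The CH(vinyl) carbon is saturated: that saturated carbon is sp³ and has no p orbital in the ring π system. Conjugation is not continuous around the ring.
Hückel's rule only applies to fully conjugated rings, so this one is simply non-aromatic.

Non-aromatic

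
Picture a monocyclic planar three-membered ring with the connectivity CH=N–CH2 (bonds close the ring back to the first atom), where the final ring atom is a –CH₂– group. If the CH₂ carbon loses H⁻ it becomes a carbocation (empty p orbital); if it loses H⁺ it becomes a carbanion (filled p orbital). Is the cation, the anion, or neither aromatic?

In either ion the ring is fully conjugated: every atom, including the new sp² carbon, supplies a p orbital.
Cation: 1 × 2 + 0 = 2 π electrons → 4(0)+2, aromatic.
Anion: 1 × 2 + 2 = 4 π electrons → 4(1), antiaromatic.

The cation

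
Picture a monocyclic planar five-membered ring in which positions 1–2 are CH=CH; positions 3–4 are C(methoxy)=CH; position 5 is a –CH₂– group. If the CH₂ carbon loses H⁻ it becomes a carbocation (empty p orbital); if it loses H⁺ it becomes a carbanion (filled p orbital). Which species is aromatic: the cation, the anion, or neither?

In either ion the ring is fully conjugated: every atom, including the new sp² carbon, supplies a p orbital.
Cation: 2 × 2 + 0 = 4 π electrons → 4(1), antiaromatic.
Anion: 2 × 2 + 2 = 6 π electrons → 4(1)+2, aromatic.

The anion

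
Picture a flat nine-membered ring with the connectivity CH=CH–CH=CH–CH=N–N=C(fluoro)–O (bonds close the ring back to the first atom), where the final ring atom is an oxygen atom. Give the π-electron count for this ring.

Check conjugation: each doubly-bonded ring atom is sp² with one p-orbital electron; each =N– nitrogen is pyridine-type (lone pair in the sp² plane, one electron in the p orbital); the oxygen donates one lone pair from its p orbital — every position has a p orbital, so the cyclic π system is continuous.
Adding the contributions, 4 × 2 = 8 from the double-bond units + 2 from the O atom = 10.

10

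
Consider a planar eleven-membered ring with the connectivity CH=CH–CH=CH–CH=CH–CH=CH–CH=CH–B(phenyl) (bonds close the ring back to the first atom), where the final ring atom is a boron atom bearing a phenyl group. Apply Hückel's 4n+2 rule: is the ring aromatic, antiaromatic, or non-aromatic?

All ring atoms are sp² and supply a p orbital to the ring (the double-bond atoms are sp², each contributing one p electron; the boron has an empty p orbital); the conjugation is uninterrupted.
Tallying contributions gives 5 × 2 = 10 from the double-bond units + 0 from the B(phenyl) atom = 10.
With 10 π electrons (n = 2), the Hückel 4n+2 condition holds.

Aromatic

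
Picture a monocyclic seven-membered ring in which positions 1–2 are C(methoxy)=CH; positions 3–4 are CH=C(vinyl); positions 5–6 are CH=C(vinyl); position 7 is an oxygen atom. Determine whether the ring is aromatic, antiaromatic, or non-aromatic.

Antiaromatic

All ring atoms are sp² and supply a p orbital to the ring (the double-bond atoms are sp², each contributing one p electron; the oxygen donates one lone pair from its p orbital); the conjugation is uninterrupted.
Adding the contributions, 3 × 2 = 6 from the double-bond units + 2 from the O atom = 8.
A 4n π count (8, n = 2) in a planar conjugated ring means antiaromatic.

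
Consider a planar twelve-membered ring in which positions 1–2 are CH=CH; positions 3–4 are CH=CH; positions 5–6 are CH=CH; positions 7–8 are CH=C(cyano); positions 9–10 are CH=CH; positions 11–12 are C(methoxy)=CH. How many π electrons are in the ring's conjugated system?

Every ring atom contributes a p orbital perpendicular to the ring (each doubly-bonded ring atom is sp² with one p-orbital electron), so the π system is cyclic and fully conjugated.
Counting π electrons: 6 × 2 = 12 from the 6 double-bond units.

12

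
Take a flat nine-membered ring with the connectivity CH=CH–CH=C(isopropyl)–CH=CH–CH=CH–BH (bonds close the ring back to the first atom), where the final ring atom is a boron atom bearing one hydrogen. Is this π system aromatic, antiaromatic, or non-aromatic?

Antiaromatic

The p orbitals form a continuous loop: the double-bond atoms are sp², each contributing one p electron; the boron has an empty p orbital. The ring is fully conjugated.
Adding the contributions, 4 × 2 = 8 from the double-bond units + 0 from the BH atom = 8.
A 4n π count (8, n = 2) in a planar conjugated ring means antiaromatic.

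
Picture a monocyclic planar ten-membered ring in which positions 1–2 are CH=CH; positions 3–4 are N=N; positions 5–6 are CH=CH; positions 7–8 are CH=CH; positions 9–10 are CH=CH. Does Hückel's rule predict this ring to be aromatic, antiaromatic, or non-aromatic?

Aromatic

The p orbitals form a continuous loop: every atom in a ring double bond is sp² and brings one electron to the p orbital; the doubly-bonded nitrogens are pyridine-type — their lone pairs lie in the ring plane, leaving one electron in the p orbital. The ring is fully conjugated.
Counting π electrons: 5 × 2 = 10 from the 5 double-bond units.
With 10 π electrons (n = 2), the Hückel 4n+2 condition holds.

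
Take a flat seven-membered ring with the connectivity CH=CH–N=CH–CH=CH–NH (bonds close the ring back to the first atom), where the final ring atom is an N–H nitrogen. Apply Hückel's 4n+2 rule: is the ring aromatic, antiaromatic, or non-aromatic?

The p orbitals form a continuous loop: each doubly-bonded ring atom is sp² with one p-orbital electron; each sp² =N– keeps its lone pair in-plane and puts one electron into the π system; the pyrrole-type nitrogen donates its lone pair from the p orbital. The ring is fully conjugated.
Counting π electrons: 3 × 2 = 6 from the double-bond units + 2 from the NH atom = 8.
8 = 4(2); a planar, fully conjugated 4n system is antiaromatic.

Antiaromatic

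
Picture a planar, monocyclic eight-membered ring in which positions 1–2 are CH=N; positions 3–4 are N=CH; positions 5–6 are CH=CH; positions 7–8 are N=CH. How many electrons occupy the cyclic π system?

Check conjugation: the double-bond atoms are sp², each contributing one p electron; each =N– nitrogen is pyridine-type (lone pair in the sp² plane, one electron in the p orbital) — every position has a p orbital, so the cyclic π system is continuous.
Counting π electrons: 4 × 2 = 8 from the 4 double-bond units.

8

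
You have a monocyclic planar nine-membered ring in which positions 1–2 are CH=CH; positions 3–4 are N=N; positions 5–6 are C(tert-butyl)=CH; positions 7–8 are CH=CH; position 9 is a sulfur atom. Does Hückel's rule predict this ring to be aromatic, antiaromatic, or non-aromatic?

Check conjugation: every atom in a ring double bond is sp² and brings one electron to the p orbital; the doubly-bonded nitrogens are pyridine-type — their lone pairs lie in the ring plane, leaving one electron in the p orbital; the sulfur donates one lone pair from its p orbital — every position has a p orbital, so the cyclic π system is continuous.
π-electron count: 4 × 2 = 8 from the double-bond units + 2 from the S atom = 10.
Since 10 = 4·2 + 2, the ring meets the 4n+2 criterion.

Aromatic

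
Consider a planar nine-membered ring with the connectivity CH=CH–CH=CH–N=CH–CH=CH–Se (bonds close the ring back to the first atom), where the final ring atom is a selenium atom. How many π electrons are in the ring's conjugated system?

10

All ring atoms are sp² and supply a p orbital to the ring (every atom in a ring double bond is sp² and brings one electron to the p orbital; each =N– nitrogen is pyridine-type (lone pair in the sp² plane, one electron in the p orbital); the selenium donates one lone pair from its p orbital); the conjugation is uninterrupted.
Adding the contributions, 4 × 2 = 8 from the double-bond units + 2 from the Se atom = 10.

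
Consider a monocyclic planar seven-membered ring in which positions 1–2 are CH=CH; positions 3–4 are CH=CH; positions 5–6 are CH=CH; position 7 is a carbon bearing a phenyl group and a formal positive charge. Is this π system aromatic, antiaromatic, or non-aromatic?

Every ring atom contributes a p orbital perpendicular to the ring (every atom in a ring double bond is sp² and brings one electron to the p orbital; the carbocation has an empty p orbital), so the π system is cyclic and fully conjugated.
π-electron count: 3 × 2 = 6 from the double-bond units + 0 from the C(phenyl)(+) atom = 6.
6 = 4(1) + 2, which satisfies Hückel's 4n+2 rule.

Aromatic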